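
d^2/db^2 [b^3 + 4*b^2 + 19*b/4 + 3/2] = 6*b + 8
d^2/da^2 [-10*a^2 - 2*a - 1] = -20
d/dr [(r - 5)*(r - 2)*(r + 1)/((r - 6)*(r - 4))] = (r^4 - 20*r^3 + 129*r^2 - 308*r + 172)/(r^4 - 20*r^3 + 148*r^2 - 480*r + 576)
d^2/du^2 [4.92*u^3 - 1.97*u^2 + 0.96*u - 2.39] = 29.52*u - 3.94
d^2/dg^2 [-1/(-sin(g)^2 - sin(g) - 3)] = (-4*sin(g)^4 - 3*sin(g)^3 + 17*sin(g)^2 + 9*sin(g) - 4)/(sin(g)^2 + sin(g) + 3)^3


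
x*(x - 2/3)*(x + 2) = x^3 + 4*x^2/3 - 4*x/3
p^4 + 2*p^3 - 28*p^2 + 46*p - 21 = (p - 3)*(p - 1)^2*(p + 7)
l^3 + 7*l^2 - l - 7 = (l - 1)*(l + 1)*(l + 7)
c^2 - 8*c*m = c*(c - 8*m)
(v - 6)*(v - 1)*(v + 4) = v^3 - 3*v^2 - 22*v + 24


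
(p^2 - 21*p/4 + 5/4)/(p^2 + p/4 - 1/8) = 2*(p - 5)/(2*p + 1)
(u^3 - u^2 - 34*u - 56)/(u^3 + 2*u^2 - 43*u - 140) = (u + 2)/(u + 5)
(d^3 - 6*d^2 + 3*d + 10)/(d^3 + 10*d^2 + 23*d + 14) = (d^2 - 7*d + 10)/(d^2 + 9*d + 14)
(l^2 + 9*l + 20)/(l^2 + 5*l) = (l + 4)/l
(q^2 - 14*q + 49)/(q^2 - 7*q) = (q - 7)/q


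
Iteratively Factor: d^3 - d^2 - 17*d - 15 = (d - 5)*(d^2 + 4*d + 3) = (d - 5)*(d + 3)*(d + 1)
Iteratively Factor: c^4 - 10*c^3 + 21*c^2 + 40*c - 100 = (c - 5)*(c^3 - 5*c^2 - 4*c + 20) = (c - 5)*(c + 2)*(c^2 - 7*c + 10) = (c - 5)^2*(c + 2)*(c - 2)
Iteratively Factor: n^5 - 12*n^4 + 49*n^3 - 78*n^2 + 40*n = (n)*(n^4 - 12*n^3 + 49*n^2 - 78*n + 40) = n*(n - 1)*(n^3 - 11*n^2 + 38*n - 40) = n*(n - 4)*(n - 1)*(n^2 - 7*n + 10) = n*(n - 4)*(n - 2)*(n - 1)*(n - 5)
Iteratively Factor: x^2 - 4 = (x - 2)*(x + 2)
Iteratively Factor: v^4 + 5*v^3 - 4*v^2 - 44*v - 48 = (v + 4)*(v^3 + v^2 - 8*v - 12) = (v + 2)*(v + 4)*(v^2 - v - 6) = (v + 2)^2*(v + 4)*(v - 3)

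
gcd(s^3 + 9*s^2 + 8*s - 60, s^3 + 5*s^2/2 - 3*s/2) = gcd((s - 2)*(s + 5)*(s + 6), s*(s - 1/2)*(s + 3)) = 1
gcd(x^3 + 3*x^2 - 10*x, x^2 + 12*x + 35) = x + 5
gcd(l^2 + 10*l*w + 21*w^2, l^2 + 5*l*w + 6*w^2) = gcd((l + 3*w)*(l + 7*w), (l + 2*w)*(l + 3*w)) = l + 3*w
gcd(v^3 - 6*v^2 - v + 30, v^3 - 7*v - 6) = v^2 - v - 6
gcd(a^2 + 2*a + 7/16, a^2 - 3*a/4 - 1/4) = a + 1/4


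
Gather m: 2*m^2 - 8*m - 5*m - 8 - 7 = 2*m^2 - 13*m - 15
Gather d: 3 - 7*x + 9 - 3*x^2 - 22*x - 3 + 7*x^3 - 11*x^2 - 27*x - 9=7*x^3 - 14*x^2 - 56*x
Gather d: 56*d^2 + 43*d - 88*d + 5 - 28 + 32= 56*d^2 - 45*d + 9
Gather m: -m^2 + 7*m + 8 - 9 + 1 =-m^2 + 7*m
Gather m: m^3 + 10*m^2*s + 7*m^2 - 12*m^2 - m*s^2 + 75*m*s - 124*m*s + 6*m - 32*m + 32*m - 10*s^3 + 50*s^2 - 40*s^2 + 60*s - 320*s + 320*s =m^3 + m^2*(10*s - 5) + m*(-s^2 - 49*s + 6) - 10*s^3 + 10*s^2 + 60*s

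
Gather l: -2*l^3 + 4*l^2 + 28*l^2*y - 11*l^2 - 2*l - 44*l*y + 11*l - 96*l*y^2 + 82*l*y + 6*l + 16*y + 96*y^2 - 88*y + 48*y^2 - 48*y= -2*l^3 + l^2*(28*y - 7) + l*(-96*y^2 + 38*y + 15) + 144*y^2 - 120*y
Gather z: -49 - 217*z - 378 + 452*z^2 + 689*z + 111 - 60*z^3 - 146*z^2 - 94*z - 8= -60*z^3 + 306*z^2 + 378*z - 324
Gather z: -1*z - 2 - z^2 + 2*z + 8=-z^2 + z + 6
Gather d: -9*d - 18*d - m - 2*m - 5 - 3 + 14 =-27*d - 3*m + 6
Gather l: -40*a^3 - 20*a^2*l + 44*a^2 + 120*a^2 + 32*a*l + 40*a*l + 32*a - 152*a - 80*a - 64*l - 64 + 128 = -40*a^3 + 164*a^2 - 200*a + l*(-20*a^2 + 72*a - 64) + 64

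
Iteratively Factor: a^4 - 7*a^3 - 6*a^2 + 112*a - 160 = (a - 2)*(a^3 - 5*a^2 - 16*a + 80) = (a - 4)*(a - 2)*(a^2 - a - 20) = (a - 4)*(a - 2)*(a + 4)*(a - 5)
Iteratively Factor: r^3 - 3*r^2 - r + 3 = (r + 1)*(r^2 - 4*r + 3) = (r - 3)*(r + 1)*(r - 1)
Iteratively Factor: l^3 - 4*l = (l + 2)*(l^2 - 2*l) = (l - 2)*(l + 2)*(l)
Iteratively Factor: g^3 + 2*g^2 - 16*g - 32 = (g + 4)*(g^2 - 2*g - 8) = (g + 2)*(g + 4)*(g - 4)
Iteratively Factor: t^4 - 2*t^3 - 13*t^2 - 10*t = (t - 5)*(t^3 + 3*t^2 + 2*t) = (t - 5)*(t + 1)*(t^2 + 2*t) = t*(t - 5)*(t + 1)*(t + 2)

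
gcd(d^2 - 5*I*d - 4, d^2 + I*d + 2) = d - I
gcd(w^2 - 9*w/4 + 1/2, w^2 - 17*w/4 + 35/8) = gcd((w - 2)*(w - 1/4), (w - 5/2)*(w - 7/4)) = 1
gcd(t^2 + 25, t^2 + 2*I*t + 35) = t - 5*I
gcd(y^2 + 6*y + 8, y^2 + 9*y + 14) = y + 2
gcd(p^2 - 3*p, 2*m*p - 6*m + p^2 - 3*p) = p - 3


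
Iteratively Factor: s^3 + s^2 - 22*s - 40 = (s + 2)*(s^2 - s - 20) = (s - 5)*(s + 2)*(s + 4)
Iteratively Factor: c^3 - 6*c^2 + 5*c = (c)*(c^2 - 6*c + 5) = c*(c - 5)*(c - 1)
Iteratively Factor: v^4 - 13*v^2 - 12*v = (v - 4)*(v^3 + 4*v^2 + 3*v) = (v - 4)*(v + 3)*(v^2 + v) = (v - 4)*(v + 1)*(v + 3)*(v)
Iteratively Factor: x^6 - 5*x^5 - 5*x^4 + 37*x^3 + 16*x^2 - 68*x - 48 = (x + 1)*(x^5 - 6*x^4 + x^3 + 36*x^2 - 20*x - 48) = (x + 1)^2*(x^4 - 7*x^3 + 8*x^2 + 28*x - 48) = (x + 1)^2*(x + 2)*(x^3 - 9*x^2 + 26*x - 24) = (x - 4)*(x + 1)^2*(x + 2)*(x^2 - 5*x + 6) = (x - 4)*(x - 3)*(x + 1)^2*(x + 2)*(x - 2)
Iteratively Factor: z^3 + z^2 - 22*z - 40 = (z - 5)*(z^2 + 6*z + 8) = (z - 5)*(z + 2)*(z + 4)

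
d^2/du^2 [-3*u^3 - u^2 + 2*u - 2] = -18*u - 2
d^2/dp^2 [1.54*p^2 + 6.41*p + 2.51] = 3.08000000000000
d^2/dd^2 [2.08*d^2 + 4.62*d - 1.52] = 4.16000000000000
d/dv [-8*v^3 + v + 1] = 1 - 24*v^2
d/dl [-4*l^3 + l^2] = 2*l*(1 - 6*l)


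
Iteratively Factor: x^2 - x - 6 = (x + 2)*(x - 3)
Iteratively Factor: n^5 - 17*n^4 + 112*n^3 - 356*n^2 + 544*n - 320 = (n - 2)*(n^4 - 15*n^3 + 82*n^2 - 192*n + 160) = (n - 4)*(n - 2)*(n^3 - 11*n^2 + 38*n - 40) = (n - 5)*(n - 4)*(n - 2)*(n^2 - 6*n + 8) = (n - 5)*(n - 4)^2*(n - 2)*(n - 2)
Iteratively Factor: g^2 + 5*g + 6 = (g + 2)*(g + 3)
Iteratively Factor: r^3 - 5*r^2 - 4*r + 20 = (r + 2)*(r^2 - 7*r + 10) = (r - 5)*(r + 2)*(r - 2)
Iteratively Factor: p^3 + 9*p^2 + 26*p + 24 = (p + 3)*(p^2 + 6*p + 8) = (p + 2)*(p + 3)*(p + 4)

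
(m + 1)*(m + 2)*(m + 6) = m^3 + 9*m^2 + 20*m + 12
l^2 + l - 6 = (l - 2)*(l + 3)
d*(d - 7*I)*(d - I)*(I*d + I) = I*d^4 + 8*d^3 + I*d^3 + 8*d^2 - 7*I*d^2 - 7*I*d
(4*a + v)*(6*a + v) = 24*a^2 + 10*a*v + v^2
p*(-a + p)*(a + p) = -a^2*p + p^3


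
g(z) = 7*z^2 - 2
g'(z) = 14*z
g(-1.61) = 16.14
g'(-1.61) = -22.54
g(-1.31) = 10.01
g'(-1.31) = -18.34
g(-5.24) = 190.20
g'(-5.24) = -73.36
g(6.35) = 280.26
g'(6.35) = 88.90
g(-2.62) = 46.05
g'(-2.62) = -36.68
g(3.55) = 86.22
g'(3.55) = 49.70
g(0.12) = -1.90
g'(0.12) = 1.68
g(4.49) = 139.12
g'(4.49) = 62.86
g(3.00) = 61.00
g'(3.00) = 42.00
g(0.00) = -2.00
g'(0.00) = 0.00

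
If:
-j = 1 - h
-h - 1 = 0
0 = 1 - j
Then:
No Solution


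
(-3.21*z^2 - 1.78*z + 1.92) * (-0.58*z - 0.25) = 1.8618*z^3 + 1.8349*z^2 - 0.6686*z - 0.48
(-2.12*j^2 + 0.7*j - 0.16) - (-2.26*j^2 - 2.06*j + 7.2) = 0.14*j^2 + 2.76*j - 7.36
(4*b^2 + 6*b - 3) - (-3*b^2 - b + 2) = 7*b^2 + 7*b - 5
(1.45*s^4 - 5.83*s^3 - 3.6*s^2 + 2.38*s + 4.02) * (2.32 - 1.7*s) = -2.465*s^5 + 13.275*s^4 - 7.4056*s^3 - 12.398*s^2 - 1.3124*s + 9.3264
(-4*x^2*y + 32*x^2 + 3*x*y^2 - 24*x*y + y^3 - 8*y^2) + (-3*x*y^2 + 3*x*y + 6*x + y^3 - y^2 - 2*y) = -4*x^2*y + 32*x^2 - 21*x*y + 6*x + 2*y^3 - 9*y^2 - 2*y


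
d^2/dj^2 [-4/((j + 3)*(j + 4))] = 8*(-(j + 3)^2 - (j + 3)*(j + 4) - (j + 4)^2)/((j + 3)^3*(j + 4)^3)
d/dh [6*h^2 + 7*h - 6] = 12*h + 7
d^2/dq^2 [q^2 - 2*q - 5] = 2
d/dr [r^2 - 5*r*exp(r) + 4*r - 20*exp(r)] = -5*r*exp(r) + 2*r - 25*exp(r) + 4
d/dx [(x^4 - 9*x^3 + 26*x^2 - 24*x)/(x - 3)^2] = (2*x^3 - 15*x^2 + 36*x - 24)/(x^2 - 6*x + 9)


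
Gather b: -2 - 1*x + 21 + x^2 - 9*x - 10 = x^2 - 10*x + 9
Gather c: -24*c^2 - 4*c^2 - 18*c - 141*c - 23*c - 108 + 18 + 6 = -28*c^2 - 182*c - 84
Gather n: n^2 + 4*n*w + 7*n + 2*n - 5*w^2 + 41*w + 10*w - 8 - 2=n^2 + n*(4*w + 9) - 5*w^2 + 51*w - 10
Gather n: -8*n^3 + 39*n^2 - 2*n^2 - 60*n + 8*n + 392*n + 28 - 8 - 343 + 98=-8*n^3 + 37*n^2 + 340*n - 225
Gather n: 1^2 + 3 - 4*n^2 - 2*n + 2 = -4*n^2 - 2*n + 6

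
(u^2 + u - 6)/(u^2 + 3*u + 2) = (u^2 + u - 6)/(u^2 + 3*u + 2)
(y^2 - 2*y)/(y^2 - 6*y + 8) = y/(y - 4)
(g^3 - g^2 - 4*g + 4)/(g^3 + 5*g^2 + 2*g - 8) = (g - 2)/(g + 4)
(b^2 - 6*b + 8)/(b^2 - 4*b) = (b - 2)/b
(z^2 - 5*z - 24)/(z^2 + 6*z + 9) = (z - 8)/(z + 3)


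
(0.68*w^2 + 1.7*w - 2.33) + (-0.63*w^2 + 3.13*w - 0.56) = 0.05*w^2 + 4.83*w - 2.89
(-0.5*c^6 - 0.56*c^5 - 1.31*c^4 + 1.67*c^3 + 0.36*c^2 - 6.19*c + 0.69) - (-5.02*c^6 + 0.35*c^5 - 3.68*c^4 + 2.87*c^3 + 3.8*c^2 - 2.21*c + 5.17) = 4.52*c^6 - 0.91*c^5 + 2.37*c^4 - 1.2*c^3 - 3.44*c^2 - 3.98*c - 4.48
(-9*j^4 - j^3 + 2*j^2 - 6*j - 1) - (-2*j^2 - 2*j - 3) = -9*j^4 - j^3 + 4*j^2 - 4*j + 2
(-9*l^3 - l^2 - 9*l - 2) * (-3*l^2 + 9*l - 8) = 27*l^5 - 78*l^4 + 90*l^3 - 67*l^2 + 54*l + 16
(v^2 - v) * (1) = v^2 - v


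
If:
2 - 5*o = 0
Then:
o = 2/5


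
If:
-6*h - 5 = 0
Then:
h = -5/6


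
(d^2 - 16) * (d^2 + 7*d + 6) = d^4 + 7*d^3 - 10*d^2 - 112*d - 96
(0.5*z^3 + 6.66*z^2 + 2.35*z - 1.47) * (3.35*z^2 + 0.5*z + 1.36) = 1.675*z^5 + 22.561*z^4 + 11.8825*z^3 + 5.3081*z^2 + 2.461*z - 1.9992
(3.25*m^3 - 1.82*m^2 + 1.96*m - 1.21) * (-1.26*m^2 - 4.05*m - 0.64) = -4.095*m^5 - 10.8693*m^4 + 2.8214*m^3 - 5.2486*m^2 + 3.6461*m + 0.7744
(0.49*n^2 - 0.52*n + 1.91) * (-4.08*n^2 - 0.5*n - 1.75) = -1.9992*n^4 + 1.8766*n^3 - 8.3903*n^2 - 0.0449999999999999*n - 3.3425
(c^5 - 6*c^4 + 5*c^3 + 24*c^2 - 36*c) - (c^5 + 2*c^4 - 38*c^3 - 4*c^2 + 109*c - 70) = -8*c^4 + 43*c^3 + 28*c^2 - 145*c + 70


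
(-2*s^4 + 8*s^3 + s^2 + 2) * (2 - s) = 2*s^5 - 12*s^4 + 15*s^3 + 2*s^2 - 2*s + 4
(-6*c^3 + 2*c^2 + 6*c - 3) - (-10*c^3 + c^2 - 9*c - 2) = 4*c^3 + c^2 + 15*c - 1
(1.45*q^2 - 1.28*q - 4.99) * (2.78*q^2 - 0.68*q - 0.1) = 4.031*q^4 - 4.5444*q^3 - 13.1468*q^2 + 3.5212*q + 0.499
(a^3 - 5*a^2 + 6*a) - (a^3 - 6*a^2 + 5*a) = a^2 + a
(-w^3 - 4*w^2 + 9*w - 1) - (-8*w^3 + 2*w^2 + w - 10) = 7*w^3 - 6*w^2 + 8*w + 9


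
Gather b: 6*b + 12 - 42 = 6*b - 30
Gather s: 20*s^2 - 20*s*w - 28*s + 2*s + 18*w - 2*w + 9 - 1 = 20*s^2 + s*(-20*w - 26) + 16*w + 8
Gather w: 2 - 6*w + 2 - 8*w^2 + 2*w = -8*w^2 - 4*w + 4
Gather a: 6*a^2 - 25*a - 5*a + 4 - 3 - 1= 6*a^2 - 30*a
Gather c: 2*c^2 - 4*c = 2*c^2 - 4*c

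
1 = 1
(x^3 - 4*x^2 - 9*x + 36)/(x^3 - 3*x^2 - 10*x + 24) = (x - 3)/(x - 2)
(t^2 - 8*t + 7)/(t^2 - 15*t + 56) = (t - 1)/(t - 8)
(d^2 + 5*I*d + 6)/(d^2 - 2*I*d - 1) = (d + 6*I)/(d - I)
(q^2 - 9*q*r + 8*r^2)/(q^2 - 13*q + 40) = (q^2 - 9*q*r + 8*r^2)/(q^2 - 13*q + 40)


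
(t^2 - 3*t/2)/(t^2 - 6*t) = (t - 3/2)/(t - 6)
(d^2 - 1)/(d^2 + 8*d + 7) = (d - 1)/(d + 7)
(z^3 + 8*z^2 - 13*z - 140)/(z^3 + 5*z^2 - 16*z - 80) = (z + 7)/(z + 4)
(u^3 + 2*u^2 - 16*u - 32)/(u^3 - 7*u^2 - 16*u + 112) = (u + 2)/(u - 7)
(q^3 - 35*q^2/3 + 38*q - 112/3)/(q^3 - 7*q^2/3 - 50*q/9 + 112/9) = 3*(q - 7)/(3*q + 7)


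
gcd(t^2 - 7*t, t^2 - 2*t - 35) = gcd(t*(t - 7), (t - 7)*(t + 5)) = t - 7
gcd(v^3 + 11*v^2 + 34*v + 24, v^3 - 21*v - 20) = v^2 + 5*v + 4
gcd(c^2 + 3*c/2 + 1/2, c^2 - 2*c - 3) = c + 1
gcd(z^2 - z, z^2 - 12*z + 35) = 1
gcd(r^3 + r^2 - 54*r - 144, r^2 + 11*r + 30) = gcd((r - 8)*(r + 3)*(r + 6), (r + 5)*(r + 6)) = r + 6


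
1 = 1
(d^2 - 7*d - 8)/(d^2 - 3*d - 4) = (d - 8)/(d - 4)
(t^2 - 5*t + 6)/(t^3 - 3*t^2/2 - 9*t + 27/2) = 2*(t - 2)/(2*t^2 + 3*t - 9)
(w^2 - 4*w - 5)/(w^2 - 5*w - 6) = (w - 5)/(w - 6)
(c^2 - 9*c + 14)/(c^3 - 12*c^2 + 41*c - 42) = 1/(c - 3)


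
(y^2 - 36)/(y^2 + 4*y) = (y^2 - 36)/(y*(y + 4))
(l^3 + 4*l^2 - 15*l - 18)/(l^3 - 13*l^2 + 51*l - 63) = (l^2 + 7*l + 6)/(l^2 - 10*l + 21)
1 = 1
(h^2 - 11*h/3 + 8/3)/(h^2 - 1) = (h - 8/3)/(h + 1)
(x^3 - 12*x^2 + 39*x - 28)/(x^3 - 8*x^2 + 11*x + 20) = (x^2 - 8*x + 7)/(x^2 - 4*x - 5)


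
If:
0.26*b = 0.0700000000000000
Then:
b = 0.27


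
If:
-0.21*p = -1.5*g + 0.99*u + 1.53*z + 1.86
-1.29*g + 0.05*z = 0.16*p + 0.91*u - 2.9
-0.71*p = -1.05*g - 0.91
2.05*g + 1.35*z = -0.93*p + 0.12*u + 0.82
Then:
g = 0.71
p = 2.33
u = 1.67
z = -1.92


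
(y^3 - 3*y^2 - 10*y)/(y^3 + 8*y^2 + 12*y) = (y - 5)/(y + 6)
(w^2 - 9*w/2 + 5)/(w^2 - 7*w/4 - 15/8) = 4*(w - 2)/(4*w + 3)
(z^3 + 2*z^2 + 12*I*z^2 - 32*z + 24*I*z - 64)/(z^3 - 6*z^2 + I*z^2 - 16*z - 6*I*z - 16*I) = (z^2 + 12*I*z - 32)/(z^2 + z*(-8 + I) - 8*I)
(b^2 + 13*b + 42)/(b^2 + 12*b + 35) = (b + 6)/(b + 5)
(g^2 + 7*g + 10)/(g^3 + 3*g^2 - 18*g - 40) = 1/(g - 4)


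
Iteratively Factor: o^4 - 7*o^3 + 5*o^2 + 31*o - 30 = (o + 2)*(o^3 - 9*o^2 + 23*o - 15) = (o - 3)*(o + 2)*(o^2 - 6*o + 5) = (o - 3)*(o - 1)*(o + 2)*(o - 5)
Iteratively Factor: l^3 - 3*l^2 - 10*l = (l - 5)*(l^2 + 2*l) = (l - 5)*(l + 2)*(l)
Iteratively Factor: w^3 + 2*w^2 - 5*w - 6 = (w + 1)*(w^2 + w - 6) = (w - 2)*(w + 1)*(w + 3)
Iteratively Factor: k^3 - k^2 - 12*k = (k + 3)*(k^2 - 4*k) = k*(k + 3)*(k - 4)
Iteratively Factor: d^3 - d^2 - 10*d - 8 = (d - 4)*(d^2 + 3*d + 2) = (d - 4)*(d + 1)*(d + 2)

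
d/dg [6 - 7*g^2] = -14*g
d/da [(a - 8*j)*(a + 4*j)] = 2*a - 4*j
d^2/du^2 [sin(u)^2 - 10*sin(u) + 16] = 10*sin(u) + 2*cos(2*u)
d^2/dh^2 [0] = 0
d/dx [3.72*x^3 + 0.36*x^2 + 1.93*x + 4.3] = 11.16*x^2 + 0.72*x + 1.93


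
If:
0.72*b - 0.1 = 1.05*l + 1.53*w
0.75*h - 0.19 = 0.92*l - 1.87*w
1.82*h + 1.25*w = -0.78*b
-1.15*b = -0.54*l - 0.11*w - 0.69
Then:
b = 0.60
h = -0.43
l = -0.05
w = 0.25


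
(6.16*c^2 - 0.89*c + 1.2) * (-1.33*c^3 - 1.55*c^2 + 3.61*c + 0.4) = -8.1928*c^5 - 8.3643*c^4 + 22.0211*c^3 - 2.6089*c^2 + 3.976*c + 0.48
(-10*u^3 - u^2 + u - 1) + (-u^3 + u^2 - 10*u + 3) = -11*u^3 - 9*u + 2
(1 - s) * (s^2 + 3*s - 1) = -s^3 - 2*s^2 + 4*s - 1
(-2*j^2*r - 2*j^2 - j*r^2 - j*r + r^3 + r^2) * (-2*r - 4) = 4*j^2*r^2 + 12*j^2*r + 8*j^2 + 2*j*r^3 + 6*j*r^2 + 4*j*r - 2*r^4 - 6*r^3 - 4*r^2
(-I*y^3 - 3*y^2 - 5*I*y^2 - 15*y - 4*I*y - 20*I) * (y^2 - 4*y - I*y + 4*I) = -I*y^5 - 4*y^4 - I*y^4 - 4*y^3 + 19*I*y^3 + 76*y^2 - I*y^2 - 4*y + 20*I*y + 80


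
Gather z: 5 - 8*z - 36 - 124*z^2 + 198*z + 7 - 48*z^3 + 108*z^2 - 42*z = -48*z^3 - 16*z^2 + 148*z - 24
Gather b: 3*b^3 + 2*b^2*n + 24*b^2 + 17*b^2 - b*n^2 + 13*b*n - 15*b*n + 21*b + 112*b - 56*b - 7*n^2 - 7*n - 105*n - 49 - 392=3*b^3 + b^2*(2*n + 41) + b*(-n^2 - 2*n + 77) - 7*n^2 - 112*n - 441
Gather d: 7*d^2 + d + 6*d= 7*d^2 + 7*d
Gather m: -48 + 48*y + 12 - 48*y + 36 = 0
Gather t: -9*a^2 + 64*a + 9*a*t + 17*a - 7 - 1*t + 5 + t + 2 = -9*a^2 + 9*a*t + 81*a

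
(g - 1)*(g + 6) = g^2 + 5*g - 6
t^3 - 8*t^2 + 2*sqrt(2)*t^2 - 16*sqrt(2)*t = t*(t - 8)*(t + 2*sqrt(2))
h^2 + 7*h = h*(h + 7)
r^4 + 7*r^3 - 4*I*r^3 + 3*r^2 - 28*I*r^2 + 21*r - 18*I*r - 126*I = (r + 7)*(r - 3*I)^2*(r + 2*I)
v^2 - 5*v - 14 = (v - 7)*(v + 2)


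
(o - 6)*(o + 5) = o^2 - o - 30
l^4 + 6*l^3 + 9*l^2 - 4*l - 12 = (l - 1)*(l + 2)^2*(l + 3)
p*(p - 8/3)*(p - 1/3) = p^3 - 3*p^2 + 8*p/9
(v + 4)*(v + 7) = v^2 + 11*v + 28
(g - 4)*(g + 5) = g^2 + g - 20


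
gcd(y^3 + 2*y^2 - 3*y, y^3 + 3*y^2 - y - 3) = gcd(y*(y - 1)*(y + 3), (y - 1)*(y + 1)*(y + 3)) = y^2 + 2*y - 3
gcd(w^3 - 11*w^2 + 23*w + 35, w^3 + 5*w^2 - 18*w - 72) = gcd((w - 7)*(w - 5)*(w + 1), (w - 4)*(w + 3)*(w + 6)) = 1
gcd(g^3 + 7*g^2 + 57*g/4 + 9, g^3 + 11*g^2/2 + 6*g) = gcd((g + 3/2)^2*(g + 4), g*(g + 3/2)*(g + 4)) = g^2 + 11*g/2 + 6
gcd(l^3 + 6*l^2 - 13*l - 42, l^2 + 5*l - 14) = l + 7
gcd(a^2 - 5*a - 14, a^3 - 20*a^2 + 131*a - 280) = a - 7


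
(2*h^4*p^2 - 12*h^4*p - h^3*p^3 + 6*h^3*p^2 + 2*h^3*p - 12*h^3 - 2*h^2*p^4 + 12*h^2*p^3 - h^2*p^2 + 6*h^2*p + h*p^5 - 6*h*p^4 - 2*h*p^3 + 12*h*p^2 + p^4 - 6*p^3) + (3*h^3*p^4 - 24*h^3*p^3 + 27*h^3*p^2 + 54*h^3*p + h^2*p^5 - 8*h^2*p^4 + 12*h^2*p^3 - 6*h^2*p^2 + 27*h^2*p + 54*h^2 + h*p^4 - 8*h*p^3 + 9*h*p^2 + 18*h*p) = 2*h^4*p^2 - 12*h^4*p + 3*h^3*p^4 - 25*h^3*p^3 + 33*h^3*p^2 + 56*h^3*p - 12*h^3 + h^2*p^5 - 10*h^2*p^4 + 24*h^2*p^3 - 7*h^2*p^2 + 33*h^2*p + 54*h^2 + h*p^5 - 5*h*p^4 - 10*h*p^3 + 21*h*p^2 + 18*h*p + p^4 - 6*p^3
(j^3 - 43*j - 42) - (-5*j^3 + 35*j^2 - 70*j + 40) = 6*j^3 - 35*j^2 + 27*j - 82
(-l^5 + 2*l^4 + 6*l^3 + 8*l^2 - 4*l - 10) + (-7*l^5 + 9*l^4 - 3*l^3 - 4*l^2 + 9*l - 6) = -8*l^5 + 11*l^4 + 3*l^3 + 4*l^2 + 5*l - 16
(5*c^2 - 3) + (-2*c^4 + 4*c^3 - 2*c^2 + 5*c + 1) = -2*c^4 + 4*c^3 + 3*c^2 + 5*c - 2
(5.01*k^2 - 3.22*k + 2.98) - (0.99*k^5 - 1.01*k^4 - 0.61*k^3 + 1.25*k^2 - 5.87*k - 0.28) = -0.99*k^5 + 1.01*k^4 + 0.61*k^3 + 3.76*k^2 + 2.65*k + 3.26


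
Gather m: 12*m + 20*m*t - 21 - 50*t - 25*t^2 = m*(20*t + 12) - 25*t^2 - 50*t - 21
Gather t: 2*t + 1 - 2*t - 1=0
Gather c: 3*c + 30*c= 33*c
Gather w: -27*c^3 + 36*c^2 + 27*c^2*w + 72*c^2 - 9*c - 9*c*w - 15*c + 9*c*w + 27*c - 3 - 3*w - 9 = -27*c^3 + 108*c^2 + 3*c + w*(27*c^2 - 3) - 12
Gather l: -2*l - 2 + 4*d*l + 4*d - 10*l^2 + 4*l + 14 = 4*d - 10*l^2 + l*(4*d + 2) + 12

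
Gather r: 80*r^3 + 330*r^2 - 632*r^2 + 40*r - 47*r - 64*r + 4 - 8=80*r^3 - 302*r^2 - 71*r - 4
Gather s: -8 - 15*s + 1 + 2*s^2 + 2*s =2*s^2 - 13*s - 7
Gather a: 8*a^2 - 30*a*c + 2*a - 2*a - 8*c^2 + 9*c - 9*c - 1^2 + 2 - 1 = 8*a^2 - 30*a*c - 8*c^2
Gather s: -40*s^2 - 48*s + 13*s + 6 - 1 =-40*s^2 - 35*s + 5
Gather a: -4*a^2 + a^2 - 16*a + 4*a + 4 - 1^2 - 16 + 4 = -3*a^2 - 12*a - 9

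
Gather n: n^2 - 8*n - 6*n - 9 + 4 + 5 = n^2 - 14*n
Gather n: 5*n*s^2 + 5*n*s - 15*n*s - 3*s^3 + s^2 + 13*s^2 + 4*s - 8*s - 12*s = n*(5*s^2 - 10*s) - 3*s^3 + 14*s^2 - 16*s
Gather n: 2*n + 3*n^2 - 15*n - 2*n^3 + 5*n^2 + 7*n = -2*n^3 + 8*n^2 - 6*n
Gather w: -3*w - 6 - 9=-3*w - 15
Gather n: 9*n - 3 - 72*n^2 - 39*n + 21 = -72*n^2 - 30*n + 18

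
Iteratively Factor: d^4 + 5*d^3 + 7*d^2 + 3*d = (d + 3)*(d^3 + 2*d^2 + d) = (d + 1)*(d + 3)*(d^2 + d) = d*(d + 1)*(d + 3)*(d + 1)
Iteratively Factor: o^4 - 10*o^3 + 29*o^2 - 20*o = (o - 5)*(o^3 - 5*o^2 + 4*o) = o*(o - 5)*(o^2 - 5*o + 4) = o*(o - 5)*(o - 1)*(o - 4)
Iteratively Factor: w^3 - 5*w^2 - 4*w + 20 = (w + 2)*(w^2 - 7*w + 10) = (w - 5)*(w + 2)*(w - 2)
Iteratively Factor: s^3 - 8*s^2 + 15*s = (s - 5)*(s^2 - 3*s) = (s - 5)*(s - 3)*(s)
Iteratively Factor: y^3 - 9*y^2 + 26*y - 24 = (y - 3)*(y^2 - 6*y + 8) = (y - 4)*(y - 3)*(y - 2)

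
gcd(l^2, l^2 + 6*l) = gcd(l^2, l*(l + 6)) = l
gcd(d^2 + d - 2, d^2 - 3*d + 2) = d - 1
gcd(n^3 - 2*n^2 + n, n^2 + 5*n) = n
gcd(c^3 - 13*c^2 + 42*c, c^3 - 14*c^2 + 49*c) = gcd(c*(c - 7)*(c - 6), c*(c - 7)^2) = c^2 - 7*c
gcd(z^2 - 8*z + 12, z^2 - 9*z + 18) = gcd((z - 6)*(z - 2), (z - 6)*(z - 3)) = z - 6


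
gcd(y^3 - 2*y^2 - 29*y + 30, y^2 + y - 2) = y - 1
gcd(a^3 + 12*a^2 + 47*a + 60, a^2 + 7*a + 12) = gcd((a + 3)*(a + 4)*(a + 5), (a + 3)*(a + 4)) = a^2 + 7*a + 12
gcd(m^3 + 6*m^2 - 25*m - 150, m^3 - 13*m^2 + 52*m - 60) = m - 5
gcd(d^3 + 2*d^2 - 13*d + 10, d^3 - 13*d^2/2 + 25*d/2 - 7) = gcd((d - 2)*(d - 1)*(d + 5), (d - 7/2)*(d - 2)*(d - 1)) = d^2 - 3*d + 2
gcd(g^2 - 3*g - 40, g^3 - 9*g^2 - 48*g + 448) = g - 8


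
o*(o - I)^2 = o^3 - 2*I*o^2 - o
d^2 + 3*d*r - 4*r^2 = (d - r)*(d + 4*r)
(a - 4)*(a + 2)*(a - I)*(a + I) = a^4 - 2*a^3 - 7*a^2 - 2*a - 8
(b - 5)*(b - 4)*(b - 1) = b^3 - 10*b^2 + 29*b - 20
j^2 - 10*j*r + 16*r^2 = (j - 8*r)*(j - 2*r)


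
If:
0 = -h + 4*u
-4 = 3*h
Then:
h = -4/3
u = -1/3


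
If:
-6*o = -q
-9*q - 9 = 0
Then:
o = -1/6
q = -1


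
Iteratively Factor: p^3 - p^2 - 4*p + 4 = (p - 1)*(p^2 - 4) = (p - 2)*(p - 1)*(p + 2)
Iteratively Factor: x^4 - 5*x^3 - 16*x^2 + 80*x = (x)*(x^3 - 5*x^2 - 16*x + 80) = x*(x - 4)*(x^2 - x - 20) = x*(x - 5)*(x - 4)*(x + 4)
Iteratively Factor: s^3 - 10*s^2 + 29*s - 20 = (s - 1)*(s^2 - 9*s + 20) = (s - 5)*(s - 1)*(s - 4)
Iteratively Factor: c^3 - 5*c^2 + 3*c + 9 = (c + 1)*(c^2 - 6*c + 9) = (c - 3)*(c + 1)*(c - 3)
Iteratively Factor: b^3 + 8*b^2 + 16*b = (b)*(b^2 + 8*b + 16) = b*(b + 4)*(b + 4)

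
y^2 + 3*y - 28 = (y - 4)*(y + 7)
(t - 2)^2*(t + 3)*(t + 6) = t^4 + 5*t^3 - 14*t^2 - 36*t + 72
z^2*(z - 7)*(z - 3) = z^4 - 10*z^3 + 21*z^2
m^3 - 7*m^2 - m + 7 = (m - 7)*(m - 1)*(m + 1)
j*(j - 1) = j^2 - j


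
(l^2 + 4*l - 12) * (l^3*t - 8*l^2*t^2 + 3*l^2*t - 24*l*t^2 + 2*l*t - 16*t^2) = l^5*t - 8*l^4*t^2 + 7*l^4*t - 56*l^3*t^2 + 2*l^3*t - 16*l^2*t^2 - 28*l^2*t + 224*l*t^2 - 24*l*t + 192*t^2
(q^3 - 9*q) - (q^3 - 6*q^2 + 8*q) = 6*q^2 - 17*q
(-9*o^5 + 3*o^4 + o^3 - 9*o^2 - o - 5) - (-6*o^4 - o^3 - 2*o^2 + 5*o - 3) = -9*o^5 + 9*o^4 + 2*o^3 - 7*o^2 - 6*o - 2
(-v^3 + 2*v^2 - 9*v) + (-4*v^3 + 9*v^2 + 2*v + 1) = -5*v^3 + 11*v^2 - 7*v + 1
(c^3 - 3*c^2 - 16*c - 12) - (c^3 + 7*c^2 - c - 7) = -10*c^2 - 15*c - 5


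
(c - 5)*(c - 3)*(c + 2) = c^3 - 6*c^2 - c + 30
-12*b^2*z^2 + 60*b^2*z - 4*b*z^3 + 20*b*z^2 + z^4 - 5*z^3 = z*(-6*b + z)*(2*b + z)*(z - 5)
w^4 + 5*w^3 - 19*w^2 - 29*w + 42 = (w - 3)*(w - 1)*(w + 2)*(w + 7)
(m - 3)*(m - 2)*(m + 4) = m^3 - m^2 - 14*m + 24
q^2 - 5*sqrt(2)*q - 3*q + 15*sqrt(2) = (q - 3)*(q - 5*sqrt(2))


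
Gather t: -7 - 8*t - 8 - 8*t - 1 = -16*t - 16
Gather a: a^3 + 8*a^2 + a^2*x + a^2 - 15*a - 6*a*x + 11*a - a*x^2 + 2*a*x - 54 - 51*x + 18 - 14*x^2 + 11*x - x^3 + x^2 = a^3 + a^2*(x + 9) + a*(-x^2 - 4*x - 4) - x^3 - 13*x^2 - 40*x - 36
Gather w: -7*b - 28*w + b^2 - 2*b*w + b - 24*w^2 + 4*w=b^2 - 6*b - 24*w^2 + w*(-2*b - 24)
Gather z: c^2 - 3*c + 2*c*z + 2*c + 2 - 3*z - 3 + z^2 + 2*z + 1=c^2 - c + z^2 + z*(2*c - 1)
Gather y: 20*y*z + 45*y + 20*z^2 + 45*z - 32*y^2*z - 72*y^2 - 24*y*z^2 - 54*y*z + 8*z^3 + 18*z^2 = y^2*(-32*z - 72) + y*(-24*z^2 - 34*z + 45) + 8*z^3 + 38*z^2 + 45*z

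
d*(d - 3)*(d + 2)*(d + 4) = d^4 + 3*d^3 - 10*d^2 - 24*d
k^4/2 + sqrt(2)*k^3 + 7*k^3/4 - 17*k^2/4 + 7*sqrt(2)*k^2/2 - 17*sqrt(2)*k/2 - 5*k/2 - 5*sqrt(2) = (k/2 + sqrt(2))*(k - 2)*(k + 1/2)*(k + 5)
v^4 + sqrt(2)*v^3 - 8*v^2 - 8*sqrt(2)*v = v*(v - 2*sqrt(2))*(v + sqrt(2))*(v + 2*sqrt(2))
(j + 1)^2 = j^2 + 2*j + 1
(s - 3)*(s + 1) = s^2 - 2*s - 3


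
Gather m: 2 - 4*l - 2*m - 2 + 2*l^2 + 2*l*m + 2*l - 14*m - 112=2*l^2 - 2*l + m*(2*l - 16) - 112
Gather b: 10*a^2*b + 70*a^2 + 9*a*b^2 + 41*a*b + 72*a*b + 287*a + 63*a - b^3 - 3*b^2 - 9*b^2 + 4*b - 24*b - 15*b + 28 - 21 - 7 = 70*a^2 + 350*a - b^3 + b^2*(9*a - 12) + b*(10*a^2 + 113*a - 35)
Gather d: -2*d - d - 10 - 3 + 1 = -3*d - 12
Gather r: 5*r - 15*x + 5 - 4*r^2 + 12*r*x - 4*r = -4*r^2 + r*(12*x + 1) - 15*x + 5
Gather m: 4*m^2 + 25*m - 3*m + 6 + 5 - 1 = 4*m^2 + 22*m + 10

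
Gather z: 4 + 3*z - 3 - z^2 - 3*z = 1 - z^2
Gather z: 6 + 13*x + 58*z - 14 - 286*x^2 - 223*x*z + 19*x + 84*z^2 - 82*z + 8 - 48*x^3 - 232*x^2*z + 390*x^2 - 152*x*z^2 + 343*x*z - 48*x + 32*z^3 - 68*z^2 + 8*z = -48*x^3 + 104*x^2 - 16*x + 32*z^3 + z^2*(16 - 152*x) + z*(-232*x^2 + 120*x - 16)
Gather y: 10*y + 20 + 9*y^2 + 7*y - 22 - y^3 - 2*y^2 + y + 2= -y^3 + 7*y^2 + 18*y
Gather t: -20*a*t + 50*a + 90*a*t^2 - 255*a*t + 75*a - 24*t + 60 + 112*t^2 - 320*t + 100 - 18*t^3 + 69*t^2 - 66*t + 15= 125*a - 18*t^3 + t^2*(90*a + 181) + t*(-275*a - 410) + 175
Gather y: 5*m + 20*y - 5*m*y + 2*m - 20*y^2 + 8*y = 7*m - 20*y^2 + y*(28 - 5*m)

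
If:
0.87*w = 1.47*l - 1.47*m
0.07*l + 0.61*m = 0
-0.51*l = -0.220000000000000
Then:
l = 0.43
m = -0.05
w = 0.81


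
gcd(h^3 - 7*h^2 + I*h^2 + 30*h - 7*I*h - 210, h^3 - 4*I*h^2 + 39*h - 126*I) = h + 6*I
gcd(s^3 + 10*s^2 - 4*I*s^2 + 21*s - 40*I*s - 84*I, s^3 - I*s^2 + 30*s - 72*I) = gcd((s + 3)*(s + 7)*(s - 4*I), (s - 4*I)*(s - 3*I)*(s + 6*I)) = s - 4*I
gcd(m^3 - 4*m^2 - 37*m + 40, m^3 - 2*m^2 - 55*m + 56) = m^2 - 9*m + 8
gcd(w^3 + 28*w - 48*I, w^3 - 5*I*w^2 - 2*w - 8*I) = w^2 - 6*I*w - 8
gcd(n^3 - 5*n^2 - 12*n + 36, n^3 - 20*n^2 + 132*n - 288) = n - 6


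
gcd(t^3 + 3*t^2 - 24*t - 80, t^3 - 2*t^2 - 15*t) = t - 5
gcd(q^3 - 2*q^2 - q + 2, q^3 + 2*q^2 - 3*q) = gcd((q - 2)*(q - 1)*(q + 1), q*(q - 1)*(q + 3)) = q - 1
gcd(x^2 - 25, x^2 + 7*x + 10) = x + 5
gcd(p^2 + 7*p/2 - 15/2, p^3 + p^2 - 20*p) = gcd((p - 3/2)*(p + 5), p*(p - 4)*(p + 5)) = p + 5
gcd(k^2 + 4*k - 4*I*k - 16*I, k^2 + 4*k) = k + 4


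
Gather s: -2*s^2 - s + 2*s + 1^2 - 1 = -2*s^2 + s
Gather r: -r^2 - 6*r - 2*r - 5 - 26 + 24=-r^2 - 8*r - 7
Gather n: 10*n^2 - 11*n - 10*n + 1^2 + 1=10*n^2 - 21*n + 2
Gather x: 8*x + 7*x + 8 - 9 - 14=15*x - 15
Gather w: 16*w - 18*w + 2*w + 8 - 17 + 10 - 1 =0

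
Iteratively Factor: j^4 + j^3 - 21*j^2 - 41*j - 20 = (j - 5)*(j^3 + 6*j^2 + 9*j + 4) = (j - 5)*(j + 1)*(j^2 + 5*j + 4) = (j - 5)*(j + 1)^2*(j + 4)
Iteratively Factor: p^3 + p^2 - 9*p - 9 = (p - 3)*(p^2 + 4*p + 3) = (p - 3)*(p + 3)*(p + 1)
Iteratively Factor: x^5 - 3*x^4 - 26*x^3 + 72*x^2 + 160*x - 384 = (x + 4)*(x^4 - 7*x^3 + 2*x^2 + 64*x - 96) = (x - 4)*(x + 4)*(x^3 - 3*x^2 - 10*x + 24) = (x - 4)^2*(x + 4)*(x^2 + x - 6) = (x - 4)^2*(x - 2)*(x + 4)*(x + 3)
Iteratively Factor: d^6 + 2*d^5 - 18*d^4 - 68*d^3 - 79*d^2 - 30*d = (d + 1)*(d^5 + d^4 - 19*d^3 - 49*d^2 - 30*d) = (d + 1)*(d + 3)*(d^4 - 2*d^3 - 13*d^2 - 10*d) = d*(d + 1)*(d + 3)*(d^3 - 2*d^2 - 13*d - 10) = d*(d + 1)*(d + 2)*(d + 3)*(d^2 - 4*d - 5) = d*(d - 5)*(d + 1)*(d + 2)*(d + 3)*(d + 1)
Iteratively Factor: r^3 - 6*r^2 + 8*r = (r - 4)*(r^2 - 2*r) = (r - 4)*(r - 2)*(r)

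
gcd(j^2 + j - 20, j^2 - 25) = j + 5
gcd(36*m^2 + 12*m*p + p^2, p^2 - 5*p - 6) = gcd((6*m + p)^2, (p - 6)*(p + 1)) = 1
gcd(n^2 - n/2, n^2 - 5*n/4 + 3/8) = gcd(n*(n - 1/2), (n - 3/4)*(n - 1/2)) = n - 1/2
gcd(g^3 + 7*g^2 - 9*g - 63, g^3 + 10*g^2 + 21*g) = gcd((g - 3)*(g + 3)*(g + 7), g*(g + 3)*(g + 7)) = g^2 + 10*g + 21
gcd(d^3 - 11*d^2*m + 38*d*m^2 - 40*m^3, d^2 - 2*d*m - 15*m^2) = d - 5*m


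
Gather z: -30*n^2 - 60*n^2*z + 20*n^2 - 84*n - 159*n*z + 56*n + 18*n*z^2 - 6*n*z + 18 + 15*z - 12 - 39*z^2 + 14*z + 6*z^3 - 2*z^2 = -10*n^2 - 28*n + 6*z^3 + z^2*(18*n - 41) + z*(-60*n^2 - 165*n + 29) + 6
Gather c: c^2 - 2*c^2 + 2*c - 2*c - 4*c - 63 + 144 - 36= -c^2 - 4*c + 45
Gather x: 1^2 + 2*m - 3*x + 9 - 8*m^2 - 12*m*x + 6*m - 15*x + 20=-8*m^2 + 8*m + x*(-12*m - 18) + 30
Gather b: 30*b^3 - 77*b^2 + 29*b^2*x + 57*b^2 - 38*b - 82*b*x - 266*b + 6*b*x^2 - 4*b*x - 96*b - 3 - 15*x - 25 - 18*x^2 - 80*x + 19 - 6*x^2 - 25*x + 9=30*b^3 + b^2*(29*x - 20) + b*(6*x^2 - 86*x - 400) - 24*x^2 - 120*x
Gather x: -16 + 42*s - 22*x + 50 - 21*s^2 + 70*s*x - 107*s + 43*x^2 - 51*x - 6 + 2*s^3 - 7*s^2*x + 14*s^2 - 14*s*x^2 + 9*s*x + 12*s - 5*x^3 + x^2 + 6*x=2*s^3 - 7*s^2 - 53*s - 5*x^3 + x^2*(44 - 14*s) + x*(-7*s^2 + 79*s - 67) + 28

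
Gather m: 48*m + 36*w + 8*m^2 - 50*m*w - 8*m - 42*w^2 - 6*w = 8*m^2 + m*(40 - 50*w) - 42*w^2 + 30*w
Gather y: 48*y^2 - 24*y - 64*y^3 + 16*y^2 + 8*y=-64*y^3 + 64*y^2 - 16*y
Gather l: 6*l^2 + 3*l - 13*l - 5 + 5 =6*l^2 - 10*l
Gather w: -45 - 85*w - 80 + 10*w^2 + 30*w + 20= 10*w^2 - 55*w - 105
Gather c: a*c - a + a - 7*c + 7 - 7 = c*(a - 7)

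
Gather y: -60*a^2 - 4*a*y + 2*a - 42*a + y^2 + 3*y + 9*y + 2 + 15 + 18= -60*a^2 - 40*a + y^2 + y*(12 - 4*a) + 35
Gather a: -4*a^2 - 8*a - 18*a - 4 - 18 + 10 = -4*a^2 - 26*a - 12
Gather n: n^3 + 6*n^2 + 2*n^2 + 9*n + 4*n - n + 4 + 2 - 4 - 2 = n^3 + 8*n^2 + 12*n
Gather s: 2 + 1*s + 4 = s + 6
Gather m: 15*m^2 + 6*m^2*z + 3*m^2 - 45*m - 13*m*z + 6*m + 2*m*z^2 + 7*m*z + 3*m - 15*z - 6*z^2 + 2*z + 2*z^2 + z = m^2*(6*z + 18) + m*(2*z^2 - 6*z - 36) - 4*z^2 - 12*z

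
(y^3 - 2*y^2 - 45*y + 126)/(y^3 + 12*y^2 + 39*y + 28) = (y^2 - 9*y + 18)/(y^2 + 5*y + 4)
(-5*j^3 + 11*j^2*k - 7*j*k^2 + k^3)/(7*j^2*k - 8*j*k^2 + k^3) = (-5*j^2 + 6*j*k - k^2)/(k*(7*j - k))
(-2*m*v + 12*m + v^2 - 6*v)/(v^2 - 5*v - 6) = (-2*m + v)/(v + 1)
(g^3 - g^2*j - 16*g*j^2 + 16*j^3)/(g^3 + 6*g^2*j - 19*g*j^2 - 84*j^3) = (g^2 + 3*g*j - 4*j^2)/(g^2 + 10*g*j + 21*j^2)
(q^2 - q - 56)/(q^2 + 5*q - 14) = (q - 8)/(q - 2)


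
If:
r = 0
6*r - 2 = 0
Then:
No Solution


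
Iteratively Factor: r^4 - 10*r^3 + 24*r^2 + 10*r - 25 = (r - 5)*(r^3 - 5*r^2 - r + 5) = (r - 5)*(r - 1)*(r^2 - 4*r - 5) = (r - 5)^2*(r - 1)*(r + 1)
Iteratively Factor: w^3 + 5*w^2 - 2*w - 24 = (w - 2)*(w^2 + 7*w + 12) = (w - 2)*(w + 4)*(w + 3)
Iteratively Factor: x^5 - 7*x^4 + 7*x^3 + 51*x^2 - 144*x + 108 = (x + 3)*(x^4 - 10*x^3 + 37*x^2 - 60*x + 36) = (x - 3)*(x + 3)*(x^3 - 7*x^2 + 16*x - 12) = (x - 3)^2*(x + 3)*(x^2 - 4*x + 4) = (x - 3)^2*(x - 2)*(x + 3)*(x - 2)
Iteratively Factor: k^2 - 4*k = (k)*(k - 4)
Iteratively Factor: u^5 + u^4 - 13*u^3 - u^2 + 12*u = (u - 1)*(u^4 + 2*u^3 - 11*u^2 - 12*u) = (u - 1)*(u + 1)*(u^3 + u^2 - 12*u) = (u - 1)*(u + 1)*(u + 4)*(u^2 - 3*u) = (u - 3)*(u - 1)*(u + 1)*(u + 4)*(u)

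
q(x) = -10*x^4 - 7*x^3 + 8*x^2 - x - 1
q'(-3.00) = 842.00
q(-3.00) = -547.00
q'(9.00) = -30718.00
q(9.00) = -70075.00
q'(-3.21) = 1054.30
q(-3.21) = -745.57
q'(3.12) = -1370.36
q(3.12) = -1086.43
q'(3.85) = -2533.34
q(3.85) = -2482.80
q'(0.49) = -2.91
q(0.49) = -0.97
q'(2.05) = -401.06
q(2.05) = -206.35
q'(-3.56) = 1480.62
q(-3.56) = -1186.43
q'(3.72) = -2291.24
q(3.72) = -2169.38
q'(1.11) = -63.82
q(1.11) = -17.01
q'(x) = -40*x^3 - 21*x^2 + 16*x - 1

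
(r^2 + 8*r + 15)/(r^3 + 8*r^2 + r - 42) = (r + 5)/(r^2 + 5*r - 14)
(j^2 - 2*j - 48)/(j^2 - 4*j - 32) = (j + 6)/(j + 4)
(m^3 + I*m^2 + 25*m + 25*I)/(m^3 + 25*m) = (m + I)/m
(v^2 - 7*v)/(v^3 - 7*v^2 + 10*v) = (v - 7)/(v^2 - 7*v + 10)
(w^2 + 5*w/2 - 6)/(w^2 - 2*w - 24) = (w - 3/2)/(w - 6)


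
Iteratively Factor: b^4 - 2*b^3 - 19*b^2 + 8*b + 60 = (b - 5)*(b^3 + 3*b^2 - 4*b - 12) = (b - 5)*(b + 2)*(b^2 + b - 6) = (b - 5)*(b + 2)*(b + 3)*(b - 2)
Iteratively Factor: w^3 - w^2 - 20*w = (w - 5)*(w^2 + 4*w) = w*(w - 5)*(w + 4)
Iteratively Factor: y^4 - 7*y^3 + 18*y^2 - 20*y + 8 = (y - 2)*(y^3 - 5*y^2 + 8*y - 4) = (y - 2)*(y - 1)*(y^2 - 4*y + 4) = (y - 2)^2*(y - 1)*(y - 2)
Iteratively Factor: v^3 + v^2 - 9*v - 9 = (v - 3)*(v^2 + 4*v + 3) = (v - 3)*(v + 1)*(v + 3)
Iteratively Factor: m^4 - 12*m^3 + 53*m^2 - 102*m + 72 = (m - 3)*(m^3 - 9*m^2 + 26*m - 24) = (m - 3)^2*(m^2 - 6*m + 8) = (m - 3)^2*(m - 2)*(m - 4)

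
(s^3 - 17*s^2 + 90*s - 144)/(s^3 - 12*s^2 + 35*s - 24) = (s - 6)/(s - 1)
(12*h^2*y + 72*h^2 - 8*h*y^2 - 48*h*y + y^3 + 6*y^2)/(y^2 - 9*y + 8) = (12*h^2*y + 72*h^2 - 8*h*y^2 - 48*h*y + y^3 + 6*y^2)/(y^2 - 9*y + 8)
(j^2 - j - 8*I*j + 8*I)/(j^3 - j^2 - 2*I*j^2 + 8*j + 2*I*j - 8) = (j - 8*I)/(j^2 - 2*I*j + 8)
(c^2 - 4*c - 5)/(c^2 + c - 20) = (c^2 - 4*c - 5)/(c^2 + c - 20)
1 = 1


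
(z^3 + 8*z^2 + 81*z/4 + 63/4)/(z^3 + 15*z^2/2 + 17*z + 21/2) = (z + 3/2)/(z + 1)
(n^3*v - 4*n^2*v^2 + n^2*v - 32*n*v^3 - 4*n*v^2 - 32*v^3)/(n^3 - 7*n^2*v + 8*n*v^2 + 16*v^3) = v*(n^3 - 4*n^2*v + n^2 - 32*n*v^2 - 4*n*v - 32*v^2)/(n^3 - 7*n^2*v + 8*n*v^2 + 16*v^3)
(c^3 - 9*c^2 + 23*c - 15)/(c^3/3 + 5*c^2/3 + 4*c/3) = 3*(c^3 - 9*c^2 + 23*c - 15)/(c*(c^2 + 5*c + 4))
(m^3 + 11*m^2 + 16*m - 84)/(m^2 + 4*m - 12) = m + 7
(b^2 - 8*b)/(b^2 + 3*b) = (b - 8)/(b + 3)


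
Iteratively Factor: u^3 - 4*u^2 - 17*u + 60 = (u - 3)*(u^2 - u - 20) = (u - 5)*(u - 3)*(u + 4)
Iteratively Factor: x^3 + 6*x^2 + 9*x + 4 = (x + 4)*(x^2 + 2*x + 1) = (x + 1)*(x + 4)*(x + 1)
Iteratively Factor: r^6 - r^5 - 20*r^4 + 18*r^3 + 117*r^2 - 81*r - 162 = (r - 2)*(r^5 + r^4 - 18*r^3 - 18*r^2 + 81*r + 81) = (r - 2)*(r + 1)*(r^4 - 18*r^2 + 81) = (r - 2)*(r + 1)*(r + 3)*(r^3 - 3*r^2 - 9*r + 27) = (r - 3)*(r - 2)*(r + 1)*(r + 3)*(r^2 - 9) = (r - 3)*(r - 2)*(r + 1)*(r + 3)^2*(r - 3)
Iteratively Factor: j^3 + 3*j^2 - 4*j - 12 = (j + 2)*(j^2 + j - 6) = (j - 2)*(j + 2)*(j + 3)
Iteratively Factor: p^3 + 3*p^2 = (p)*(p^2 + 3*p) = p^2*(p + 3)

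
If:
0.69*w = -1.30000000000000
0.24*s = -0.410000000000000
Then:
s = -1.71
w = -1.88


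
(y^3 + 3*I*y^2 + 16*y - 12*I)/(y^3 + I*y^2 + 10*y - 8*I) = (y + 6*I)/(y + 4*I)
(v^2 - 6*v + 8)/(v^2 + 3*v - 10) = (v - 4)/(v + 5)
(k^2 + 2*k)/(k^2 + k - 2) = k/(k - 1)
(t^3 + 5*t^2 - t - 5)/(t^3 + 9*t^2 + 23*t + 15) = (t - 1)/(t + 3)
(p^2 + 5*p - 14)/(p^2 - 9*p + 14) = (p + 7)/(p - 7)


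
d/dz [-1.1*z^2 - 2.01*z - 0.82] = -2.2*z - 2.01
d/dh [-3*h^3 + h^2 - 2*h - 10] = -9*h^2 + 2*h - 2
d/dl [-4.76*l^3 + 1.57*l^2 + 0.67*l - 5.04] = -14.28*l^2 + 3.14*l + 0.67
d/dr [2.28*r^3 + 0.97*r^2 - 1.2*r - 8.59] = 6.84*r^2 + 1.94*r - 1.2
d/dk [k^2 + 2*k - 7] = 2*k + 2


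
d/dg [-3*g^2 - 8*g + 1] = -6*g - 8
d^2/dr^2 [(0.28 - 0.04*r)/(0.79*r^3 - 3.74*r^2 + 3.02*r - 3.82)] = (-0.149784*r^5 + 2.80608*r^4 - 14.164752*r^3 + 26.058768*r^2 - 10.476528*r - 3.816096)/(0.493039*r^9 - 7.002402*r^8 + 38.804958*r^7 - 113.003162*r^6 + 216.062436*r^5 - 317.31132*r^4 + 321.004412*r^3 - 268.246512*r^2 + 132.207144*r - 55.742968)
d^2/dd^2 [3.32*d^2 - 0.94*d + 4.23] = 6.64000000000000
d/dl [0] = 0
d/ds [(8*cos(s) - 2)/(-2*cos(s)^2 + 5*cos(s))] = 2*(-8*sin(s) - 5*sin(s)/cos(s)^2 + 4*tan(s))/(2*cos(s) - 5)^2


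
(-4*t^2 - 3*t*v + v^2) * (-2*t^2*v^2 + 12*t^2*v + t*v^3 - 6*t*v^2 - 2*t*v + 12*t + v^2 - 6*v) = 8*t^4*v^2 - 48*t^4*v + 2*t^3*v^3 - 12*t^3*v^2 + 8*t^3*v - 48*t^3 - 5*t^2*v^4 + 30*t^2*v^3 + 2*t^2*v^2 - 12*t^2*v + t*v^5 - 6*t*v^4 - 5*t*v^3 + 30*t*v^2 + v^4 - 6*v^3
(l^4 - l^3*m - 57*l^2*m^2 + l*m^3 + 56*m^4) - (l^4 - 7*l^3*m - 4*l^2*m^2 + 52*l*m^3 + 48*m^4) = 6*l^3*m - 53*l^2*m^2 - 51*l*m^3 + 8*m^4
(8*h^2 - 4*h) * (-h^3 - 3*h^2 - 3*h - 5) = -8*h^5 - 20*h^4 - 12*h^3 - 28*h^2 + 20*h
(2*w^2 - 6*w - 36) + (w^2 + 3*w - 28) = 3*w^2 - 3*w - 64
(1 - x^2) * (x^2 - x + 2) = -x^4 + x^3 - x^2 - x + 2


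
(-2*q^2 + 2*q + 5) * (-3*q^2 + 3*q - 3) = 6*q^4 - 12*q^3 - 3*q^2 + 9*q - 15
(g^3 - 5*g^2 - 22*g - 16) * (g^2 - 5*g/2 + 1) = g^5 - 15*g^4/2 - 17*g^3/2 + 34*g^2 + 18*g - 16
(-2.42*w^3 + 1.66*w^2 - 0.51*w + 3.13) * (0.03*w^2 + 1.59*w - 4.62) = -0.0726*w^5 - 3.798*w^4 + 13.8045*w^3 - 8.3862*w^2 + 7.3329*w - 14.4606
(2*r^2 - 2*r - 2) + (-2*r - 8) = 2*r^2 - 4*r - 10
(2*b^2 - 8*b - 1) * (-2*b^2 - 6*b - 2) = -4*b^4 + 4*b^3 + 46*b^2 + 22*b + 2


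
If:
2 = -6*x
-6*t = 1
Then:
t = -1/6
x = -1/3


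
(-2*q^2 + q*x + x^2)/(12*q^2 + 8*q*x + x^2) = (-q + x)/(6*q + x)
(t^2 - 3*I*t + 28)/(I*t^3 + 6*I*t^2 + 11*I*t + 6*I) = I*(-t^2 + 3*I*t - 28)/(t^3 + 6*t^2 + 11*t + 6)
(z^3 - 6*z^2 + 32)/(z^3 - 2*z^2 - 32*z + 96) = (z + 2)/(z + 6)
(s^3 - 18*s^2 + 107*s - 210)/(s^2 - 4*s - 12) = (s^2 - 12*s + 35)/(s + 2)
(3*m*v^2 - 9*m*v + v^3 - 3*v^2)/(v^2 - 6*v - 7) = v*(-3*m*v + 9*m - v^2 + 3*v)/(-v^2 + 6*v + 7)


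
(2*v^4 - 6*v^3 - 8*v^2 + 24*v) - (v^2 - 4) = 2*v^4 - 6*v^3 - 9*v^2 + 24*v + 4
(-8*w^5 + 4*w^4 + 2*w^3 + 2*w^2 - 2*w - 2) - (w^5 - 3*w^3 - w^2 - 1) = -9*w^5 + 4*w^4 + 5*w^3 + 3*w^2 - 2*w - 1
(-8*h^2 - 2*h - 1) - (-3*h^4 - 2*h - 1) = 3*h^4 - 8*h^2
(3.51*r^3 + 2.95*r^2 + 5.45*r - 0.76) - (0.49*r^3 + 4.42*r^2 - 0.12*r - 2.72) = 3.02*r^3 - 1.47*r^2 + 5.57*r + 1.96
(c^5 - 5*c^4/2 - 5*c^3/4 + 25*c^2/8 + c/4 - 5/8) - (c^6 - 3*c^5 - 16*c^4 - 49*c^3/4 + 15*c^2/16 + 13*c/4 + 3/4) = -c^6 + 4*c^5 + 27*c^4/2 + 11*c^3 + 35*c^2/16 - 3*c - 11/8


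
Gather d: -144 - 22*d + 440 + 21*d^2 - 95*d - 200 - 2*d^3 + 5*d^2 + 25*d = -2*d^3 + 26*d^2 - 92*d + 96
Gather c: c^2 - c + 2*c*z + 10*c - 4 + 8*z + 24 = c^2 + c*(2*z + 9) + 8*z + 20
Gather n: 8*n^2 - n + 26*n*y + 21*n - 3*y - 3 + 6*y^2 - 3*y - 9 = 8*n^2 + n*(26*y + 20) + 6*y^2 - 6*y - 12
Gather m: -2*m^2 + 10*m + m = -2*m^2 + 11*m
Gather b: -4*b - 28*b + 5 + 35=40 - 32*b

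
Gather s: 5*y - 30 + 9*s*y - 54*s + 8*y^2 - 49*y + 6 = s*(9*y - 54) + 8*y^2 - 44*y - 24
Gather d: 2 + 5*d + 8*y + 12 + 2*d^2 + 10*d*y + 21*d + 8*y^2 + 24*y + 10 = 2*d^2 + d*(10*y + 26) + 8*y^2 + 32*y + 24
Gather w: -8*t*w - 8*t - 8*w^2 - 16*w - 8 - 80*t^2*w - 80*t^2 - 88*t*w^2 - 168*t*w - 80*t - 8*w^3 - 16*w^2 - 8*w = -80*t^2 - 88*t - 8*w^3 + w^2*(-88*t - 24) + w*(-80*t^2 - 176*t - 24) - 8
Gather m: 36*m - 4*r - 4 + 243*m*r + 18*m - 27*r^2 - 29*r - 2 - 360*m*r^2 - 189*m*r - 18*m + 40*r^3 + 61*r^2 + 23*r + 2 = m*(-360*r^2 + 54*r + 36) + 40*r^3 + 34*r^2 - 10*r - 4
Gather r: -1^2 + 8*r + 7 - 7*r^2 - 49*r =-7*r^2 - 41*r + 6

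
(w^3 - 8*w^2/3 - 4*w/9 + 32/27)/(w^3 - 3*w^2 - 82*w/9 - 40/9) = (9*w^2 - 30*w + 16)/(3*(3*w^2 - 11*w - 20))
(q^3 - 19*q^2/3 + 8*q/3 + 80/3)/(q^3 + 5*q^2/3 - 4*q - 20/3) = (q^2 - 8*q + 16)/(q^2 - 4)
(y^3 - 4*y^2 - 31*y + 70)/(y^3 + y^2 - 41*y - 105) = (y - 2)/(y + 3)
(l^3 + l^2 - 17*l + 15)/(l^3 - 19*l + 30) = (l - 1)/(l - 2)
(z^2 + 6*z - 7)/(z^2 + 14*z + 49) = (z - 1)/(z + 7)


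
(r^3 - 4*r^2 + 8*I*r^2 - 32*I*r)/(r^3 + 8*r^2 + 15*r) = (r^2 + r*(-4 + 8*I) - 32*I)/(r^2 + 8*r + 15)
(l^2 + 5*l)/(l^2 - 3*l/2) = 2*(l + 5)/(2*l - 3)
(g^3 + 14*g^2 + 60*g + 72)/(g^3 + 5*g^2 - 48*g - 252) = (g + 2)/(g - 7)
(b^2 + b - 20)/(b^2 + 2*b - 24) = (b + 5)/(b + 6)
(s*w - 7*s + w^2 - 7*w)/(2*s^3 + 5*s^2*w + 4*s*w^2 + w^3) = (w - 7)/(2*s^2 + 3*s*w + w^2)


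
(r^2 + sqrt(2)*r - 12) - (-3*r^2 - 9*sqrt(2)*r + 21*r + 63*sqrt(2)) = 4*r^2 - 21*r + 10*sqrt(2)*r - 63*sqrt(2) - 12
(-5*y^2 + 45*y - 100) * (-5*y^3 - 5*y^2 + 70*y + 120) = 25*y^5 - 200*y^4 - 75*y^3 + 3050*y^2 - 1600*y - 12000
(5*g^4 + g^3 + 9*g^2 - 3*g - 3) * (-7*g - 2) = -35*g^5 - 17*g^4 - 65*g^3 + 3*g^2 + 27*g + 6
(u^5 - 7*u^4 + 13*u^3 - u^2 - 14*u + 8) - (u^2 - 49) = u^5 - 7*u^4 + 13*u^3 - 2*u^2 - 14*u + 57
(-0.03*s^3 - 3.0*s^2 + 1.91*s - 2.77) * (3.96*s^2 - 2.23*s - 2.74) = -0.1188*s^5 - 11.8131*s^4 + 14.3358*s^3 - 7.0085*s^2 + 0.9437*s + 7.5898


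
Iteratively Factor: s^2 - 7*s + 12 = (s - 3)*(s - 4)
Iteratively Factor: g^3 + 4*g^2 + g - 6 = (g + 2)*(g^2 + 2*g - 3) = (g - 1)*(g + 2)*(g + 3)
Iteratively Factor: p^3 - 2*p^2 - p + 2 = (p - 1)*(p^2 - p - 2) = (p - 2)*(p - 1)*(p + 1)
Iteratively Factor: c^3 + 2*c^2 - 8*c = (c)*(c^2 + 2*c - 8) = c*(c + 4)*(c - 2)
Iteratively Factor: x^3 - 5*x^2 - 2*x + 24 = (x - 4)*(x^2 - x - 6) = (x - 4)*(x - 3)*(x + 2)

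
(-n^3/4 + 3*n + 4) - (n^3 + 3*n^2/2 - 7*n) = -5*n^3/4 - 3*n^2/2 + 10*n + 4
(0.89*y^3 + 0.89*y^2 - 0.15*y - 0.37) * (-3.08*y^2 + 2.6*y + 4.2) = -2.7412*y^5 - 0.4272*y^4 + 6.514*y^3 + 4.4876*y^2 - 1.592*y - 1.554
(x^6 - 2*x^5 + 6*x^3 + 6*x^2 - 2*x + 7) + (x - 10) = x^6 - 2*x^5 + 6*x^3 + 6*x^2 - x - 3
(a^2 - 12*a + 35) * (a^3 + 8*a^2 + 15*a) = a^5 - 4*a^4 - 46*a^3 + 100*a^2 + 525*a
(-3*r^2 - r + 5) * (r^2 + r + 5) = -3*r^4 - 4*r^3 - 11*r^2 + 25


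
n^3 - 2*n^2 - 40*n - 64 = (n - 8)*(n + 2)*(n + 4)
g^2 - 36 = (g - 6)*(g + 6)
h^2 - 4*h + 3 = (h - 3)*(h - 1)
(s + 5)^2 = s^2 + 10*s + 25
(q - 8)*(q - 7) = q^2 - 15*q + 56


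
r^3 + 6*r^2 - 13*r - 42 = (r - 3)*(r + 2)*(r + 7)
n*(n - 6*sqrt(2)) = n^2 - 6*sqrt(2)*n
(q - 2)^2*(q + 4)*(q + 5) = q^4 + 5*q^3 - 12*q^2 - 44*q + 80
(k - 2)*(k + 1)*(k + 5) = k^3 + 4*k^2 - 7*k - 10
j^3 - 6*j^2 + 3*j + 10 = (j - 5)*(j - 2)*(j + 1)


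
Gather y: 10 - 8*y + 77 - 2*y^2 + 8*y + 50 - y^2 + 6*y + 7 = -3*y^2 + 6*y + 144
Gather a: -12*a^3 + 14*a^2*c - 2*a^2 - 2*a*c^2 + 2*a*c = -12*a^3 + a^2*(14*c - 2) + a*(-2*c^2 + 2*c)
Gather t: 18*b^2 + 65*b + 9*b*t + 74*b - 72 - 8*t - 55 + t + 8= 18*b^2 + 139*b + t*(9*b - 7) - 119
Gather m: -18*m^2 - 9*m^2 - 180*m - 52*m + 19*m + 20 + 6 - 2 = -27*m^2 - 213*m + 24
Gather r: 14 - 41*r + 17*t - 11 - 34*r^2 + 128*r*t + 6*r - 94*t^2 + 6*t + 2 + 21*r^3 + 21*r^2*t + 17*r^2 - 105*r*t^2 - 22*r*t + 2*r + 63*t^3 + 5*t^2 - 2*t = 21*r^3 + r^2*(21*t - 17) + r*(-105*t^2 + 106*t - 33) + 63*t^3 - 89*t^2 + 21*t + 5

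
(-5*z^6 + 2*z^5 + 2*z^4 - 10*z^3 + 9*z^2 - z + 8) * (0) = 0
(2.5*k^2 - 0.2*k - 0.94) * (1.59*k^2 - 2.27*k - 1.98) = 3.975*k^4 - 5.993*k^3 - 5.9906*k^2 + 2.5298*k + 1.8612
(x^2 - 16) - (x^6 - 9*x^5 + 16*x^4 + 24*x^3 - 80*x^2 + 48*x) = -x^6 + 9*x^5 - 16*x^4 - 24*x^3 + 81*x^2 - 48*x - 16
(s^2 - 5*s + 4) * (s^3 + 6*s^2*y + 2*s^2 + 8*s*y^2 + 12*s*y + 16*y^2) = s^5 + 6*s^4*y - 3*s^4 + 8*s^3*y^2 - 18*s^3*y - 6*s^3 - 24*s^2*y^2 - 36*s^2*y + 8*s^2 - 48*s*y^2 + 48*s*y + 64*y^2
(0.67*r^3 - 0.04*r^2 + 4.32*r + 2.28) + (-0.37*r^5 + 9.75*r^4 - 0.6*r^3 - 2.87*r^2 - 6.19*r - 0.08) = -0.37*r^5 + 9.75*r^4 + 0.0700000000000001*r^3 - 2.91*r^2 - 1.87*r + 2.2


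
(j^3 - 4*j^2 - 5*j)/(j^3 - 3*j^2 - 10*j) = (j + 1)/(j + 2)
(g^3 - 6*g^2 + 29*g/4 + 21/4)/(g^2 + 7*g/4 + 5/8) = 2*(2*g^2 - 13*g + 21)/(4*g + 5)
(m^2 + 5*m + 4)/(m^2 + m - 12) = (m + 1)/(m - 3)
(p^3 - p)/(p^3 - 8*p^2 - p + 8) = p/(p - 8)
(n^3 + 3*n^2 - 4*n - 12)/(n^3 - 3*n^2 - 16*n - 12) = (n^2 + n - 6)/(n^2 - 5*n - 6)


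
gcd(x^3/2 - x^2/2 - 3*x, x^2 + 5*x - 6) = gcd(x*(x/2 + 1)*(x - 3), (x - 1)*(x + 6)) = 1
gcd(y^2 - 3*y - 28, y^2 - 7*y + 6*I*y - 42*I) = y - 7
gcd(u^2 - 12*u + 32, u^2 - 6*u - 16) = u - 8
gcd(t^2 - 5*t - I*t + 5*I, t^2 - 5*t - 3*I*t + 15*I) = t - 5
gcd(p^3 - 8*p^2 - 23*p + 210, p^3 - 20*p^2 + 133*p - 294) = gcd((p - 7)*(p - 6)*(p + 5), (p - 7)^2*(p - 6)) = p^2 - 13*p + 42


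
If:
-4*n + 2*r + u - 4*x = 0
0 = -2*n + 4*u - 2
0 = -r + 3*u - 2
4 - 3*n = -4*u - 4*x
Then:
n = 11/3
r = 5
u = 7/3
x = -7/12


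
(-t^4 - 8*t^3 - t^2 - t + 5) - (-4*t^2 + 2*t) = -t^4 - 8*t^3 + 3*t^2 - 3*t + 5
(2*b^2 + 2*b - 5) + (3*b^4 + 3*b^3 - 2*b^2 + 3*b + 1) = 3*b^4 + 3*b^3 + 5*b - 4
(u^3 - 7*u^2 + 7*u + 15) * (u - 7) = u^4 - 14*u^3 + 56*u^2 - 34*u - 105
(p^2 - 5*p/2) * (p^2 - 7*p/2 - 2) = p^4 - 6*p^3 + 27*p^2/4 + 5*p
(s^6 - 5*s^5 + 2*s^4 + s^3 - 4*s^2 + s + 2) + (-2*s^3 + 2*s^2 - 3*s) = s^6 - 5*s^5 + 2*s^4 - s^3 - 2*s^2 - 2*s + 2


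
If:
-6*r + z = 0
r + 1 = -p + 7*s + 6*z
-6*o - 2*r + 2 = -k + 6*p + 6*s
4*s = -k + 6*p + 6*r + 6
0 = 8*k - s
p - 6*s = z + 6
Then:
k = -504/2353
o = 30986/7059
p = -5832/2353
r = 707/2353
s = -4032/2353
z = 4242/2353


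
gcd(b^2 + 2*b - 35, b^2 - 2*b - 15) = b - 5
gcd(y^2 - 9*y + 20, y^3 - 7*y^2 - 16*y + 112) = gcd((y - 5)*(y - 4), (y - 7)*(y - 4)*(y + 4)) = y - 4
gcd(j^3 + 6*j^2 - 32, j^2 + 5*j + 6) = 1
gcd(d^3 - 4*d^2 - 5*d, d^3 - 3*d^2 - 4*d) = d^2 + d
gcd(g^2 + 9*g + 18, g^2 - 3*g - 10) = 1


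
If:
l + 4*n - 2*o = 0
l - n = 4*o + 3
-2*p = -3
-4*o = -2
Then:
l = 21/5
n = -4/5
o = 1/2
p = 3/2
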